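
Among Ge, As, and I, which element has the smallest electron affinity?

Ge is in period 4, group 14; As is in period 4, group 15; I is in period 5, group 17.
EA tends to increase across a period and decrease down a group, though the pattern is less regular than for IE or radius.
Neither a single period nor a single group — weigh both effects.
Ge > As: this pair runs against the simple trend — see the exception note.
I > Ge: period and group pull opposite ways; the across-period shift dominates (295 vs 119 kJ/mol).
Note the exception: Ge has a higher electron affinity than As, contrary to the simple trend — adding an electron to As's half-filled 4p³ is unfavourable, so Ge (4p²) has the more exothermic EA.
For reference (kJ/mol): Ge 119, As 78, I 295.
The smallest electron affinity among these belongs to As.

As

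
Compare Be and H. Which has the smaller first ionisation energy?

Be

H is in period 1, group 1; Be is in period 2, group 2.
Removing the outermost electron gets harder across a period and easier down a group.
A diagonal step moves right (one effect) and down (the opposite effect) at once.
H > Be: the two effects oppose for this pair; the down-group effect wins (1312 vs 900 kJ/mol).
Approximate values (kJ/mol): H 1312, Be 900.
So Be has the smaller first ionisation energy (Be < H).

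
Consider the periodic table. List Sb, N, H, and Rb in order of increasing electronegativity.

H is in period 1, group 1; N is in period 2, group 15; Rb is in period 5, group 1; Sb is in period 5, group 15.
EN rises left→right (higher Z_eff, smaller atoms) and falls top→bottom (larger, more shielded atoms).
Here both period and group differ, so the two effects have to be weighed against each other.
Sb > Rb: Sb lies to the right of Rb in period 5, so the across-period effect alone puts Sb higher.
H > Sb: period and group pull opposite ways; the down-group shift dominates (2.20 vs 2.05).
N > H: period and group pull opposite ways; the across-period shift dominates (3.04 vs 2.20).
Approximate values (Pauling): H 2.20, N 3.04, Rb 0.82, Sb 2.05.
So from lowest to highest: Rb < Sb < H < N.

Rb, Sb, H, N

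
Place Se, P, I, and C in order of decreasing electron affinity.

I, Se, C, P

EA tends to increase across a period and decrease down a group, though the pattern is less regular than for IE or radius.
These sit on a diagonal, where the across-period and down-group effects partly cancel.
C > P: period and group pull opposite ways; the down-group shift dominates (122 vs 72 kJ/mol).
Se > C: the two effects oppose for this pair; the across-period effect wins (195 vs 122 kJ/mol).
I > Se: period and group pull opposite ways; the across-period shift dominates (295 vs 195 kJ/mol).
Tabulated electron affinity (kJ/mol): C 122, P 72, Se 195, I 295.
So from highest to lowest: I > Se > C > P.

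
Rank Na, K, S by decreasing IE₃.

Na, K, S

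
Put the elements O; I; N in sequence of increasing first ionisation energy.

I < O < N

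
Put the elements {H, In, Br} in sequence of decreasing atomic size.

In > Br > H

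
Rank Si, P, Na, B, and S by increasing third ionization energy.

After 2 electrons have been removed, what remains? Si²⁺ still has 2 valence electrons; P²⁺ still has 3 valence electrons; Na²⁺ is already 1 electron into the core; B²⁺ still has 1 valence electron; S²⁺ still has 4 valence electrons.
Breaking into a closed-shell core is much more expensive than removing a leftover valence electron — Na has the largest IE_3 here.
Valence configurations: Si²⁺ [Ne]3s², P²⁺ [Ne]3s²3p¹, B²⁺ [He]2s¹, S²⁺ [Ne]3s²3p².
P²⁺ loses a lone 3p electron whereas Si²⁺ must break into a filled 3s² pair, so IE_3(Si) > IE_3(P) even though P has the higher nuclear charge.
Approximate IE_3 values (kJ/mol): Si 3232, P 2914, Na 6910, B 3660, S 3357.
Overall IE_3 order: P < Si < S < B < Na.

P < Si < S < B < Na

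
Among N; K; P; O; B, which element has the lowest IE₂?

The second ionization energy removes an electron from the +1 ion. For each element: N⁺ still has 4 valence electrons; K⁺ is the bare [Ar] core; P⁺ still has 4 valence electrons; O⁺ still has 5 valence electrons; B⁺ still has 2 valence electrons.
Usually core removal costs more than valence removal, but here the competition is close: a tightly held n=2 valence electron can cost more to remove than an n=3 core electron, so the actual values have to decide it.
Valence configurations: N⁺ [He]2s²2p², P⁺ [Ne]3s²3p², O⁺ [He]2s²2p³, B⁺ [He]2s².
Tabulated IE_2 (kJ/mol): N 2856, K 3052, P 1907, O 3388, B 2427.
Overall IE_2 order: P < B < N < K < O.

P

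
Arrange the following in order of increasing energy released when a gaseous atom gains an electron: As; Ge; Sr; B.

Sr < B < As < Ge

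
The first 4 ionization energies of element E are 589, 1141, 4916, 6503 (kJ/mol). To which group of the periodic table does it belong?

Group 2

Look for the largest jump between consecutive ionization energies: IE3/IE2 ≈ 4.3, far larger than any earlier ratio.
That jump marks the point where a core electron is being removed. So the atom has 2 valence electrons.
A main-group element with 2 valence electrons is in group 2.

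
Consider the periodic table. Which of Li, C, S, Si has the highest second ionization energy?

Li

The second ionization energy removes an electron from the +1 ion. For each element: Li⁺ is the bare [He] core; C⁺ still has 3 valence electrons; S⁺ still has 5 valence electrons; Si⁺ still has 3 valence electrons.
Core electrons are held far more tightly than valence electrons, so Li tops the IE_2 order.
Valence configurations: C⁺ [He]2s²2p¹, S⁺ [Ne]3s²3p³, Si⁺ [Ne]3s²3p¹.
Approximate IE_2 values (kJ/mol): Li 7298, C 2353, S 2252, Si 1577.
Overall IE_2 order: Si < S < C < Li.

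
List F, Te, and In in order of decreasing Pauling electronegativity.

F, Te, In

F is in period 2, group 17; In is in period 5, group 13; Te is in period 5, group 16.
Electronegativity increases across a period and decreases down a group, tracking effective nuclear charge and atomic size.
Neither a single period nor a single group — weigh both effects.
Te > In: Te lies to the right of In in period 5, so the across-period effect alone puts Te higher.
F > Te: relative to Te, both the across-period and down-group shifts push F's electronegativity up.
For reference (Pauling): F 3.98, In 1.78, Te 2.10.
So from highest to lowest: F > Te > In.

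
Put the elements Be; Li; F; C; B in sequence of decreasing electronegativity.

F > C > B > Be > Li

Li is in period 2, group 1; Be is in period 2, group 2; B is in period 2, group 13; C is in period 2, group 14; F is in period 2, group 17.
Atoms toward the upper right of the periodic table pull bonding electrons most strongly.
All lie in period 2, so electronegativity increases left to right.
So from highest to lowest: F > C > B > Be > Li.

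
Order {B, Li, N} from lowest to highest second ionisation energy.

The second ionization energy removes an electron from the +1 ion. For each element: B⁺ still has 2 valence electrons; Li⁺ is the bare [He] core; N⁺ still has 4 valence electrons.
Breaking into a closed-shell core is much more expensive than removing a leftover valence electron — Li has the largest IE_2 here.
Valence configurations: B⁺ [He]2s², N⁺ [He]2s²2p².
Tabulated IE_2 (kJ/mol): B 2427, Li 7298, N 2856.
Overall IE_2 order: B < N < Li.

B < N < Li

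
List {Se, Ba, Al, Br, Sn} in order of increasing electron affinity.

Al is in period 3, group 13; Se is in period 4, group 16; Br is in period 4, group 17; Sn is in period 5, group 14; Ba is in period 6, group 2.
Atoms with high Z_eff and room in the valence shell (especially the halogens) have the most exothermic electron affinities.
Neither a single period nor a single group — weigh both effects.
Al > Ba: relative to Ba, both the across-period and down-group shifts push Al's electron affinity up.
Sn > Al: the two effects oppose for this pair; the across-period effect wins (107 vs 42 kJ/mol).
Se > Sn: relative to Sn, both the across-period and down-group shifts push Se's electron affinity up.
Br > Se: both are in period 4; the period trend gives Br the larger value.
Approximate values (kJ/mol): Al 42, Se 195, Br 325, Sn 107, Ba 14.
So from lowest to highest: Ba < Al < Sn < Se < Br.

Ba < Al < Sn < Se < Br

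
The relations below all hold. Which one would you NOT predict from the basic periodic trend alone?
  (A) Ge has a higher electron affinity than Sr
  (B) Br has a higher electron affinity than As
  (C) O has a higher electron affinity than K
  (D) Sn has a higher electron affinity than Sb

The general trend: electron affinity increases across a period and decreases down a group.
(A) Ge (period 4, group 14) vs Sr (period 5, group 2): the stated order agrees with the simple trend.
(B) Br (period 4, group 17) vs As (period 4, group 15): the stated order agrees with the simple trend.
(C) O (period 2, group 16) vs K (period 4, group 1): the stated order agrees with the simple trend.
(D) Sn (period 5, group 14) vs Sb (period 5, group 15): the stated order contradicts the simple trend.
The exception is (D): adding an electron to Sb's half-filled 5p³ is unfavourable, so Sn has the more exothermic EA.

(D)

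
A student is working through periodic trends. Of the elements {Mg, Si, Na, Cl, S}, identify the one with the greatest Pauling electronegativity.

Cl

Electronegativity increases across a period and decreases down a group, tracking effective nuclear charge and atomic size.
All lie in period 3, so electronegativity increases left to right.
The greatest Pauling electronegativity among these belongs to Cl.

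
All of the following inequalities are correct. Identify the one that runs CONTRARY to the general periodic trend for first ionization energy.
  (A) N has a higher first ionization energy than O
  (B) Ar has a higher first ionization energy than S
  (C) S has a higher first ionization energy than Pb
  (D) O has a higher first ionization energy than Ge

The general trend: first ionization energy increases across a period and decreases down a group.
(A) N (period 2, group 15) vs O (period 2, group 16): the stated order contradicts the simple trend.
(B) Ar (period 3, group 18) vs S (period 3, group 16): the stated order agrees with the simple trend.
(C) S (period 3, group 16) vs Pb (period 6, group 14): the stated order agrees with the simple trend.
(D) O (period 2, group 16) vs Ge (period 4, group 14): the stated order agrees with the simple trend.
The exception is (A): pairing an electron in O's 2p⁴ costs repulsion energy, so O ionizes more easily than half-filled N (2p³).

(A)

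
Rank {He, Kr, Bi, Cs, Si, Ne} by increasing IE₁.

Cs < Bi < Si < Kr < Ne < He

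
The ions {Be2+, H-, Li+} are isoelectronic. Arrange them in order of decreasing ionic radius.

H-, Li+, Be2+

All of these have 2 electrons, so size is governed by nuclear charge alone: the more protons, the stronger the pull on the same electron cloud, and the smaller the ion.
Nuclear charges: Be2+ (Z=4), Li+ (Z=3), H- (Z=1).
Largest to smallest: H- > Li+ > Be2+.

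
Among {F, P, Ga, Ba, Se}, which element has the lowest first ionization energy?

Ba

F is in period 2, group 17; P is in period 3, group 15; Ga is in period 4, group 13; Se is in period 4, group 16; Ba is in period 6, group 2.
First ionization energy rises across a period (greater Z_eff holds electrons more tightly) and falls down a group (valence electrons are farther from the nucleus).
These span different periods and groups, so the two trends combine.
Ga > Ba: relative to Ba, both the across-period and down-group shifts push Ga's first ionization energy up.
Se > Ga: both are in period 4; the period trend gives Se the larger value.
P > Se: the two effects oppose for this pair; the down-group effect wins (1012 vs 941 kJ/mol).
F > P: both effects reinforce here, so F is clearly the higher of the two.
For reference (kJ/mol): F 1681, P 1012, Ga 579, Se 941, Ba 503.
The lowest first ionization energy among these belongs to Ba.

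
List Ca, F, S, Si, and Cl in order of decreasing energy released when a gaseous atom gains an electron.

F is in period 2, group 17; Si is in period 3, group 14; S is in period 3, group 16; Cl is in period 3, group 17; Ca is in period 4, group 2.
Electron affinity generally becomes more exothermic across a period toward the halogens and less exothermic down a group.
These span different periods and groups, so the two trends combine.
Si > Ca: relative to Ca, both the across-period and down-group shifts push Si's electron affinity up.
S > Si: both are in period 3; the period trend gives S the larger value.
F > S: relative to S, both the across-period and down-group shifts push F's electron affinity up.
Cl > F: this pair runs against the simple trend — see the exception note.
Note the exception: Cl has a higher electron affinity than F, contrary to the simple trend — F's small 2p subshell makes the incoming electron feel strong e⁻–e⁻ repulsion, so Cl actually releases more energy on gaining an electron.
Tabulated electron affinity (kJ/mol): F 328, Si 134, S 200, Cl 349, Ca 2.
So from highest to lowest: Cl > F > S > Si > Ca.

Cl, F, S, Si, Ca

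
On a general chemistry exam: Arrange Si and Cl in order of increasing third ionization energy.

Si < Cl

After 2 electrons have been removed, what remains? Si²⁺ still has 2 valence electrons; Cl²⁺ still has 5 valence electrons.
All are still removing valence electrons, so compare the +2 ions as you would atoms: IE_3 generally rises across a period (higher Z_eff) and falls down a group (larger shell), subject to the usual subshell exceptions.
Valence configurations: Si²⁺ [Ne]3s², Cl²⁺ [Ne]3s²3p³.
The numbers (kJ/mol): Si 3232, Cl 3822.
Overall IE_3 order: Si < Cl.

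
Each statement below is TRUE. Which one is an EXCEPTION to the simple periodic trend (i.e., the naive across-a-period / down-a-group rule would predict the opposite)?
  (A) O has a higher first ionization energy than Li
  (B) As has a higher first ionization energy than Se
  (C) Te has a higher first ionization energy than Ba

(B)

The general trend: first ionization energy increases across a period and decreases down a group.
(A) O (period 2, group 16) vs Li (period 2, group 1): the stated order agrees with the simple trend.
(B) As (period 4, group 15) vs Se (period 4, group 16): the stated order contradicts the simple trend.
(C) Te (period 5, group 16) vs Ba (period 6, group 2): the stated order agrees with the simple trend.
The exception is (B): Se (4p⁴) ionizes more easily than half-filled As (4p³).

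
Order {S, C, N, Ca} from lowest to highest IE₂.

IE_2 is the cost of taking one more electron from the +1 cation: S⁺ still has 5 valence electrons; C⁺ still has 3 valence electrons; N⁺ still has 4 valence electrons; Ca⁺ still has 1 valence electron.
All are still removing valence electrons, so compare the +1 ions as you would atoms: IE_2 generally rises across a period (higher Z_eff) and falls down a group (larger shell), subject to the usual subshell exceptions.
Valence configurations: S⁺ [Ne]3s²3p³, C⁺ [He]2s²2p¹, N⁺ [He]2s²2p², Ca⁺ [Ar]4s¹.
The numbers (kJ/mol): S 2252, C 2353, N 2856, Ca 1145.
Putting it together, IE_2: Ca < S < C < N.

Ca < S < C < N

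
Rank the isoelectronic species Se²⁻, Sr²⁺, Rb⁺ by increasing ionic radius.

Sr²⁺ < Rb⁺ < Se²⁻

All of these have 36 electrons, so size is governed by nuclear charge alone: the more protons, the stronger the pull on the same electron cloud, and the smaller the ion.
Nuclear charges: Sr²⁺ (Z=38), Rb⁺ (Z=37), Se²⁻ (Z=34).
Smallest to largest: Sr²⁺ < Rb⁺ < Se²⁻.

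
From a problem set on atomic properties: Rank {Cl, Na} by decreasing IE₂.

Na > Cl

After 1 electron has been removed, what remains? Cl⁺ still has 6 valence electrons; Na⁺ is the bare [Ne] core.
Core electrons are held far more tightly than valence electrons, so Na tops the IE_2 order.
Approximate IE_2 values (kJ/mol): Cl 2298, Na 4562.
So the second ionization energies run Cl < Na.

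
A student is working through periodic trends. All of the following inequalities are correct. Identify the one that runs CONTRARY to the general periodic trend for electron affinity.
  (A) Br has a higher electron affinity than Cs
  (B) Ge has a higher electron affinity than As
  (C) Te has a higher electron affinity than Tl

(B)

The general trend: electron affinity increases across a period and decreases down a group.
(A) Br (period 4, group 17) vs Cs (period 6, group 1): the stated order agrees with the simple trend.
(B) Ge (period 4, group 14) vs As (period 4, group 15): the stated order contradicts the simple trend.
(C) Te (period 5, group 16) vs Tl (period 6, group 13): the stated order agrees with the simple trend.
The exception is (B): adding an electron to As's half-filled 4p³ is unfavourable, so Ge (4p²) has the more exothermic EA.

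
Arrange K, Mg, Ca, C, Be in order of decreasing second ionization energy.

The second ionization energy removes an electron from the +1 ion. For each element: K⁺ is the bare [Ar] core; Mg⁺ still has 1 valence electron; Ca⁺ still has 1 valence electron; C⁺ still has 3 valence electrons; Be⁺ still has 1 valence electron.
Breaking into a closed-shell core is much more expensive than removing a leftover valence electron — K has the largest IE_2 here.
Valence configurations: Mg⁺ [Ne]3s¹, Ca⁺ [Ar]4s¹, C⁺ [He]2s²2p¹, Be⁺ [He]2s¹.
The numbers (kJ/mol): K 3052, Mg 1451, Ca 1145, C 2353, Be 1757.
So the second ionization energies run Ca < Mg < Be < C < K.

K, C, Be, Mg, Ca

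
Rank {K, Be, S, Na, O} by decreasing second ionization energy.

Consider each +1 ion: K⁺ is the bare [Ar] core; Be⁺ still has 1 valence electron; S⁺ still has 5 valence electrons; Na⁺ is the bare [Ne] core; O⁺ still has 5 valence electrons.
Usually core removal costs more than valence removal, but here the competition is close: a tightly held n=2 valence electron can cost more to remove than an n=3 core electron, so the actual values have to decide it.
Valence configurations: Be⁺ [He]2s¹, S⁺ [Ne]3s²3p³, O⁺ [He]2s²2p³.
The numbers (kJ/mol): K 3052, Be 1757, S 2252, Na 4562, O 3388.
Overall IE_2 order: Be < S < K < O < Na.

Na > O > K > S > Be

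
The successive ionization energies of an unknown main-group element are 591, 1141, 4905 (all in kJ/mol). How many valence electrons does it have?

2

Look for the largest jump between consecutive ionization energies: IE3/IE2 ≈ 4.3, far larger than any earlier ratio.
That jump marks the point where a core electron is being removed. So the atom has 2 valence electrons.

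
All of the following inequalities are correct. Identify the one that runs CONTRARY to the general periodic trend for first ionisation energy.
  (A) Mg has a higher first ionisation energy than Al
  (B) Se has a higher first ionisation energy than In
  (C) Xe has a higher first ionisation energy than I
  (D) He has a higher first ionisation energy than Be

(A)

The general trend: first ionisation energy increases across a period and decreases down a group.
(A) Mg (period 3, group 2) vs Al (period 3, group 13): the stated order contradicts the simple trend.
(B) Se (period 4, group 16) vs In (period 5, group 13): the stated order agrees with the simple trend.
(C) Xe (period 5, group 18) vs I (period 5, group 17): the stated order agrees with the simple trend.
(D) He (period 1, group 18) vs Be (period 2, group 2): the stated order agrees with the simple trend.
The exception is (A): Al's single 3p electron is easier to remove than one from Mg's filled 3s².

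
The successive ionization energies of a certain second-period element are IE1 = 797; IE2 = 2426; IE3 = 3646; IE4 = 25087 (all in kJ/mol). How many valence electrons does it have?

Look for the largest jump between consecutive ionization energies: IE4/IE3 ≈ 6.9, far larger than any earlier ratio.
That jump marks the point where a core electron is being removed. So the atom has 3 valence electrons.

3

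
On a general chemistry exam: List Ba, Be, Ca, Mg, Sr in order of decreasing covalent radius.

Across a period the added protons contract the valence shell; down a group each new principal shell makes the atom larger.
All are in group 2, so atomic radius increases down the group.
So from largest to smallest: Ba > Sr > Ca > Mg > Be.

Ba > Sr > Ca > Mg > Be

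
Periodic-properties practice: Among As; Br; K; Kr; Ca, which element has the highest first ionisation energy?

K is in period 4, group 1; Ca is in period 4, group 2; As is in period 4, group 15; Br is in period 4, group 17; Kr is in period 4, group 18.
First ionization energy rises across a period (greater Z_eff holds electrons more tightly) and falls down a group (valence electrons are farther from the nucleus).
All lie in period 4, so first ionization energy increases left to right.
The highest first ionisation energy among these belongs to Kr.

Kr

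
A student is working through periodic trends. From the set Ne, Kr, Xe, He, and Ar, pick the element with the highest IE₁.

He

He is in period 1, group 18; Ne is in period 2, group 18; Ar is in period 3, group 18; Kr is in period 4, group 18; Xe is in period 5, group 18.
Removing the outermost electron gets harder across a period and easier down a group.
All are in group 18, so first ionization energy increases up the group.
The highest IE₁ among these belongs to He.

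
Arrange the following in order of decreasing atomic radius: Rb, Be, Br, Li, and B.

Rb, Li, Br, Be, B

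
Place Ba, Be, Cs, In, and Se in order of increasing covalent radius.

Be is in period 2, group 2; Se is in period 4, group 16; In is in period 5, group 13; Cs is in period 6, group 1; Ba is in period 6, group 2.
Radius decreases left→right (rising Z_eff, same n) and increases top→bottom (higher n).
Here both period and group differ, so the two effects have to be weighed against each other.
Se > Be: period and group pull opposite ways; the down-group shift dominates (116 vs 102 pm).
In > Se: relative to Se, both the across-period and down-group shifts push In's atomic radius up.
Ba > In: both effects reinforce here, so Ba is clearly the larger of the two.
Cs > Ba: both are in period 6; the period trend gives Cs the larger value.
Approximate values (pm): Be 102, Se 116, In 142, Cs 232, Ba 196.
So from smallest to largest: Be < Se < In < Ba < Cs.

Be < Se < In < Ba < Cs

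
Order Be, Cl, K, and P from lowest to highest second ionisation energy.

Be < P < Cl < K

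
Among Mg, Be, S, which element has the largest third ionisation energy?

Be

Consider each +2 ion: Mg²⁺ is the bare [Ne] core; Be²⁺ is the bare [He] core; S²⁺ still has 4 valence electrons.
Breaking into a closed-shell core is much more expensive than removing a leftover valence electron — Mg and Be have the largest IE_3 here.
The numbers (kJ/mol): Mg 7733, Be 14849, S 3357.
Hence IE_3: S < Mg < Be.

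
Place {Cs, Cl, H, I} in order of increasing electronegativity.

Cs < H < I < Cl

H is in period 1, group 1; Cl is in period 3, group 17; I is in period 5, group 17; Cs is in period 6, group 1.
Electronegativity increases across a period and decreases down a group, tracking effective nuclear charge and atomic size.
Neither a single period nor a single group — weigh both effects.
H > Cs: H sits above Cs in group 1, so the down-group effect alone puts H higher.
I > H: period and group pull opposite ways; the across-period shift dominates (2.66 vs 2.20).
Cl > I: Cl sits above I in group 17, so the down-group effect alone puts Cl higher.
Tabulated electronegativity (Pauling): H 2.20, Cl 3.16, I 2.66, Cs 0.79.
So from lowest to highest: Cs < H < I < Cl.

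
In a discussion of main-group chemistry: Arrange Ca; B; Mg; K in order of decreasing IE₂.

K, B, Mg, Ca

IE_2 is the cost of taking one more electron from the +1 cation: Ca⁺ still has 1 valence electron; B⁺ still has 2 valence electrons; Mg⁺ still has 1 valence electron; K⁺ is the bare [Ar] core.
Pulling an electron out of a noble-gas core costs far more than removing a remaining valence electron, so K sits at the high end of IE_2.
Valence configurations: Ca⁺ [Ar]4s¹, B⁺ [He]2s², Mg⁺ [Ne]3s¹.
Tabulated IE_2 (kJ/mol): Ca 1145, B 2427, Mg 1451, K 3052.
So the second ionization energies run Ca < Mg < B < K.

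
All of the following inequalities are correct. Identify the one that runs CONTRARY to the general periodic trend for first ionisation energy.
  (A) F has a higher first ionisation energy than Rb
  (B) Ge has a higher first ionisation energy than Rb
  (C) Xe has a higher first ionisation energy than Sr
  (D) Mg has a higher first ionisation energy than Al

(D)

The general trend: first ionisation energy increases across a period and decreases down a group.
(A) F (period 2, group 17) vs Rb (period 5, group 1): the stated order agrees with the simple trend.
(B) Ge (period 4, group 14) vs Rb (period 5, group 1): the stated order agrees with the simple trend.
(C) Xe (period 5, group 18) vs Sr (period 5, group 2): the stated order agrees with the simple trend.
(D) Mg (period 3, group 2) vs Al (period 3, group 13): the stated order contradicts the simple trend.
The exception is (D): Al's single 3p electron is easier to remove than one from Mg's filled 3s².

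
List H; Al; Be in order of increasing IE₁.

Al < Be < H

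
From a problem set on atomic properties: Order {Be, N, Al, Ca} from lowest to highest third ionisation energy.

After 2 electrons have been removed, what remains? Be²⁺ is the bare [He] core; N²⁺ still has 3 valence electrons; Al²⁺ still has 1 valence electron; Ca²⁺ is the bare [Ar] core.
Core electrons are held far more tightly than valence electrons, so Ca and Be top the IE_3 order.
Valence configurations: N²⁺ [He]2s²2p¹, Al²⁺ [Ne]3s¹.
The numbers (kJ/mol): Be 14849, N 4578, Al 2745, Ca 4912.
Putting it together, IE_3: Al < N < Ca < Be.

Al, N, Ca, Be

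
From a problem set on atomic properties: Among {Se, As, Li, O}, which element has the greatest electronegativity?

O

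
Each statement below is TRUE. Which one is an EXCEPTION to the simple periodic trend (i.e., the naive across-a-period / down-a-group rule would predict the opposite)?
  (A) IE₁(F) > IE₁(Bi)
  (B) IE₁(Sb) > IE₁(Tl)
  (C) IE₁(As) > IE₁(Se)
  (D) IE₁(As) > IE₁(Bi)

(C)

The general trend: first ionization energy increases across a period and decreases down a group.
(A) F (period 2, group 17) vs Bi (period 6, group 15): the stated order agrees with the simple trend.
(B) Sb (period 5, group 15) vs Tl (period 6, group 13): the stated order agrees with the simple trend.
(C) As (period 4, group 15) vs Se (period 4, group 16): the stated order contradicts the simple trend.
(D) As (period 4, group 15) vs Bi (period 6, group 15): the stated order agrees with the simple trend.
The exception is (C): Se (4p⁴) ionizes more easily than half-filled As (4p³).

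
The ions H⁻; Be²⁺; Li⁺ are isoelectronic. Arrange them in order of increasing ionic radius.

Be²⁺, Li⁺, H⁻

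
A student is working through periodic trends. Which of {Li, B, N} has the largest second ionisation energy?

IE_2 is the cost of taking one more electron from the +1 cation: Li⁺ is the bare [He] core; B⁺ still has 2 valence electrons; N⁺ still has 4 valence electrons.
Breaking into a closed-shell core is much more expensive than removing a leftover valence electron — Li has the largest IE_2 here.
Valence configurations: B⁺ [He]2s², N⁺ [He]2s²2p².
Approximate IE_2 values (kJ/mol): Li 7298, B 2427, N 2856.
Overall IE_2 order: B < N < Li.

Li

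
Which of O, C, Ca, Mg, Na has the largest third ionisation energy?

After 2 electrons have been removed, what remains? O²⁺ still has 4 valence electrons; C²⁺ still has 2 valence electrons; Ca²⁺ is the bare [Ar] core; Mg²⁺ is the bare [Ne] core; Na²⁺ is already 1 electron into the core.
Usually core removal costs more than valence removal, but here the competition is close: a tightly held n=2 valence electron can cost more to remove than an n=3 core electron, so the actual values have to decide it.
Valence configurations: O²⁺ [He]2s²2p², C²⁺ [He]2s².
Tabulated IE_3 (kJ/mol): O 5300, C 4620, Ca 4912, Mg 7733, Na 6910.
So the third ionization energies run C < Ca < O < Na < Mg.

Mg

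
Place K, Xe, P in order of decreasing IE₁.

Xe > P > K

P is in period 3, group 15; K is in period 4, group 1; Xe is in period 5, group 18.
First ionization energy rises across a period (greater Z_eff holds electrons more tightly) and falls down a group (valence electrons are farther from the nucleus).
These span different periods and groups, so the two trends combine.
P > K: relative to K, both the across-period and down-group shifts push P's first ionization energy up.
Xe > P: period and group pull opposite ways; the across-period shift dominates (1170 vs 1012 kJ/mol).
Approximate values (kJ/mol): P 1012, K 419, Xe 1170.
So from highest to lowest: Xe > P > K.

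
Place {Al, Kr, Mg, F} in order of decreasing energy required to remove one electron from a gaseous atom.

F is in period 2, group 17; Mg is in period 3, group 2; Al is in period 3, group 13; Kr is in period 4, group 18.
Removing the outermost electron gets harder across a period and easier down a group.
These span different periods and groups, so the two trends combine.
Mg > Al: this pair runs against the simple trend — see the exception note.
Kr > Mg: period and group pull opposite ways; the across-period shift dominates (1351 vs 738 kJ/mol).
F > Kr: the two effects oppose for this pair; the down-group effect wins (1681 vs 1351 kJ/mol).
Note the exception: Mg has a higher first ionization energy than Al, contrary to the simple trend — Al's single 3p electron is easier to remove than one from Mg's filled 3s².
For reference (kJ/mol): F 1681, Mg 738, Al 578, Kr 1351.
So from highest to lowest: F > Kr > Mg > Al.

F > Kr > Mg > Al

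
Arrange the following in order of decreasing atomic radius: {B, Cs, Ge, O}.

B is in period 2, group 13; O is in period 2, group 16; Ge is in period 4, group 14; Cs is in period 6, group 1.
Moving right in a period, electrons are added to the same shell under a stronger nuclear pull, so atoms get smaller; moving down, a new shell is opened and atoms get larger.
Neither a single period nor a single group — weigh both effects.
B > O: B lies to the left of O in period 2, so the across-period effect alone puts B larger.
Ge > B: the two effects oppose for this pair; the down-group effect wins (121 vs 85 pm).
Cs > Ge: both effects reinforce here, so Cs is clearly the larger of the two.
Approximate values (pm): B 85, O 63, Ge 121, Cs 232.
So from largest to smallest: Cs > Ge > B > O.

Cs, Ge, B, O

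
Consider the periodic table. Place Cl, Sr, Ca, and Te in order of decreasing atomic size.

Sr, Ca, Te, Cl

Atomic radius shrinks across a period as nuclear charge pulls the same shell inward, and grows down a group as new shells are added.
These span different periods and groups, so the two trends combine.
Te > Cl: relative to Cl, both the across-period and down-group shifts push Te's atomic radius up.
Ca > Te: period and group pull opposite ways; the across-period shift dominates (171 vs 136 pm).
Sr > Ca: they share group 2; the group trend gives Sr the larger value.
Tabulated atomic radius (pm): Cl 99, Ca 171, Sr 185, Te 136.
So from largest to smallest: Sr > Ca > Te > Cl.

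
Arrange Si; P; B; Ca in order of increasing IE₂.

Ca, Si, P, B

After 1 electron has been removed, what remains? Si⁺ still has 3 valence electrons; P⁺ still has 4 valence electrons; B⁺ still has 2 valence electrons; Ca⁺ still has 1 valence electron.
All are still removing valence electrons, so compare the +1 ions as you would atoms: IE_2 generally rises across a period (higher Z_eff) and falls down a group (larger shell), subject to the usual subshell exceptions.
Valence configurations: Si⁺ [Ne]3s²3p¹, P⁺ [Ne]3s²3p², B⁺ [He]2s², Ca⁺ [Ar]4s¹.
Tabulated IE_2 (kJ/mol): Si 1577, P 1907, B 2427, Ca 1145.
Overall IE_2 order: Ca < Si < P < B.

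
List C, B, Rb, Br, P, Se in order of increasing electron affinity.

B is in period 2, group 13; C is in period 2, group 14; P is in period 3, group 15; Se is in period 4, group 16; Br is in period 4, group 17; Rb is in period 5, group 1.
EA tends to increase across a period and decrease down a group, though the pattern is less regular than for IE or radius.
Here both period and group differ, so the two effects have to be weighed against each other.
Rb > B: this pair runs against the simple trend — see the exception note.
P > Rb: relative to Rb, both the across-period and down-group shifts push P's electron affinity up.
C > P: period and group pull opposite ways; the down-group shift dominates (122 vs 72 kJ/mol).
Se > C: the two effects oppose for this pair; the across-period effect wins (195 vs 122 kJ/mol).
Br > Se: both are in period 4; the period trend gives Br the larger value.
Note the exception: Rb has a higher electron affinity than B, contrary to the simple trend — B's ns²np¹ configuration gives only a small electron affinity — the sparsely filled np subshell binds an added electron weakly.
Approximate values (kJ/mol): B 27, C 122, P 72, Se 195, Br 325, Rb 47.
So from lowest to highest: B < Rb < P < C < Se < Br.

B < Rb < P < C < Se < Br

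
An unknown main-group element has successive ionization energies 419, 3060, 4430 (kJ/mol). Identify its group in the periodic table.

Group 1

Look for the largest jump between consecutive ionization energies: IE2/IE1 ≈ 7.3, far larger than any earlier ratio.
That jump marks the point where a core electron is being removed. So the atom has 1 valence electron.
A main-group element with 1 valence electron is in group 1.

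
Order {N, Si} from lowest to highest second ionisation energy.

IE_2 is the cost of taking one more electron from the +1 cation: N⁺ still has 4 valence electrons; Si⁺ still has 3 valence electrons.
All are still removing valence electrons, so compare the +1 ions as you would atoms: IE_2 generally rises across a period (higher Z_eff) and falls down a group (larger shell), subject to the usual subshell exceptions.
Valence configurations: N⁺ [He]2s²2p², Si⁺ [Ne]3s²3p¹.
Tabulated IE_2 (kJ/mol): N 2856, Si 1577.
Hence IE_2: Si < N.

Si, N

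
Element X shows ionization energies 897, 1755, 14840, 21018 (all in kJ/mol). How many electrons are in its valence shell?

2

Look for the largest jump between consecutive ionization energies: IE3/IE2 ≈ 8.5, far larger than any earlier ratio.
That jump marks the point where a core electron is being removed. So the atom has 2 valence electrons.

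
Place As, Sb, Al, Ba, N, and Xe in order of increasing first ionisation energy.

N is in period 2, group 15; Al is in period 3, group 13; As is in period 4, group 15; Sb is in period 5, group 15; Xe is in period 5, group 18; Ba is in period 6, group 2.
Removing the outermost electron gets harder across a period and easier down a group.
Here both period and group differ, so the two effects have to be weighed against each other.
Al > Ba: relative to Ba, both the across-period and down-group shifts push Al's first ionization energy up.
Sb > Al: the two effects oppose for this pair; the across-period effect wins (831 vs 578 kJ/mol).
As > Sb: they share group 15; the group trend gives As the larger value.
Xe > As: the two effects oppose for this pair; the across-period effect wins (1170 vs 947 kJ/mol).
N > Xe: period and group pull opposite ways; the down-group shift dominates (1402 vs 1170 kJ/mol).
For reference (kJ/mol): N 1402, Al 578, As 947, Sb 831, Xe 1170, Ba 503.
So from lowest to highest: Ba < Al < Sb < As < Xe < N.

Ba < Al < Sb < As < Xe < N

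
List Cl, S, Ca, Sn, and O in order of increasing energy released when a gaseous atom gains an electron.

Atoms with high Z_eff and room in the valence shell (especially the halogens) have the most exothermic electron affinities.
Here both period and group differ, so the two effects have to be weighed against each other.
Sn > Ca: period and group pull opposite ways; the across-period shift dominates (107 vs 2 kJ/mol).
O > Sn: both effects reinforce here, so O is clearly the higher of the two.
S > O: this pair runs against the simple trend — see the exception note.
Cl > S: both are in period 3; the period trend gives Cl the larger value.
Note the exception: S has a higher electron affinity than O, contrary to the simple trend — the compact 2p subshell of O repels the added electron more than S's larger 3p does.
Approximate values (kJ/mol): O 141, S 200, Cl 349, Ca 2, Sn 107.
So from lowest to highest: Ca < Sn < O < S < Cl.

Ca, Sn, O, S, Cl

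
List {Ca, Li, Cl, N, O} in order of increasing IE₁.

Li is in period 2, group 1; N is in period 2, group 15; O is in period 2, group 16; Cl is in period 3, group 17; Ca is in period 4, group 2.
Across a period the outer electron is held more tightly (higher IE₁); down a group it sits in a higher shell, more shielded, and comes off more easily.
These span different periods and groups, so the two trends combine.
Ca > Li: period and group pull opposite ways; the across-period shift dominates (590 vs 520 kJ/mol).
Cl > Ca: relative to Ca, both the across-period and down-group shifts push Cl's first ionization energy up.
O > Cl: period and group pull opposite ways; the down-group shift dominates (1314 vs 1251 kJ/mol).
N > O: this pair runs against the simple trend — see the exception note.
Note the exception: N has a higher first ionization energy than O, contrary to the simple trend — pairing an electron in O's 2p⁴ costs repulsion energy, so O ionizes more easily than half-filled N (2p³).
For reference (kJ/mol): Li 520, N 1402, O 1314, Cl 1251, Ca 590.
So from lowest to highest: Li < Ca < Cl < O < N.

Li < Ca < Cl < O < N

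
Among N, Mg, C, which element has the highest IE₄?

Mg

IE_4 is the cost of taking one more electron from the +3 cation: N³⁺ still has 2 valence electrons; Mg³⁺ is already 1 electron into the core; C³⁺ still has 1 valence electron.
Pulling an electron out of a noble-gas core costs far more than removing a remaining valence electron, so Mg sits at the high end of IE_4.
Valence configurations: N³⁺ [He]2s², C³⁺ [He]2s¹.
The numbers (kJ/mol): N 7475, Mg 10543, C 6223.
Putting it together, IE_4: C < N < Mg.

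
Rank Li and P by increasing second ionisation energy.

P < Li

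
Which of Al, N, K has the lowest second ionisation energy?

Al

The second ionization energy removes an electron from the +1 ion. For each element: Al⁺ still has 2 valence electrons; N⁺ still has 4 valence electrons; K⁺ is the bare [Ar] core.
Core electrons are held far more tightly than valence electrons, so K tops the IE_2 order.
Valence configurations: Al⁺ [Ne]3s², N⁺ [He]2s²2p².
The numbers (kJ/mol): Al 1817, N 2856, K 3052.
Putting it together, IE_2: Al < N < K.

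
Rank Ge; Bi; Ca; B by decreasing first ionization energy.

B > Ge > Bi > Ca

B is in period 2, group 13; Ca is in period 4, group 2; Ge is in period 4, group 14; Bi is in period 6, group 15.
First ionization energy rises across a period (greater Z_eff holds electrons more tightly) and falls down a group (valence electrons are farther from the nucleus).
These span different periods and groups, so the two trends combine.
Bi > Ca: period and group pull opposite ways; the across-period shift dominates (703 vs 590 kJ/mol).
Ge > Bi: period and group pull opposite ways; the down-group shift dominates (762 vs 703 kJ/mol).
B > Ge: the two effects oppose for this pair; the down-group effect wins (801 vs 762 kJ/mol).
Approximate values (kJ/mol): B 801, Ca 590, Ge 762, Bi 703.
So from highest to lowest: B > Ge > Bi > Ca.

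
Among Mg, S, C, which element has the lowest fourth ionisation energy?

Consider each +3 ion: Mg³⁺ is already 1 electron into the core; S³⁺ still has 3 valence electrons; C³⁺ still has 1 valence electron.
Pulling an electron out of a noble-gas core costs far more than removing a remaining valence electron, so Mg sits at the high end of IE_4.
Valence configurations: S³⁺ [Ne]3s²3p¹, C³⁺ [He]2s¹.
Approximate IE_4 values (kJ/mol): Mg 10543, S 4556, C 6223.
So the fourth ionization energies run S < C < Mg.

S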